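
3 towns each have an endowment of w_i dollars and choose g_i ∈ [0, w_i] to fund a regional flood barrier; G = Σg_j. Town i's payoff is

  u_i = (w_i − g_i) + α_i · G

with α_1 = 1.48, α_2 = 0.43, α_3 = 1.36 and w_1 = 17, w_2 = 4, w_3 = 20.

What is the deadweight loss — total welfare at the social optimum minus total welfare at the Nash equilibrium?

∂u_i/∂g_i = α_i − 1, so town i contributes w_i if α_i > 1, else 0.
α_i > 1 for i ∈ {1, 3}; NE contributions (17, 0, 20), G = 37.
W^NE = Σw_i − G^NE + (Σα_i)·G^NE = 41 + 2.27·37 = 124.99.
Planner: ∂(Σu_j)/∂g_i = Σα_j − 1 = 2.27 > 0, so everyone contributes w_i; G^SO = 41, W^SO = 41 + 2.27·41 = 134.07.
Deadweight loss = 9.08.

9.08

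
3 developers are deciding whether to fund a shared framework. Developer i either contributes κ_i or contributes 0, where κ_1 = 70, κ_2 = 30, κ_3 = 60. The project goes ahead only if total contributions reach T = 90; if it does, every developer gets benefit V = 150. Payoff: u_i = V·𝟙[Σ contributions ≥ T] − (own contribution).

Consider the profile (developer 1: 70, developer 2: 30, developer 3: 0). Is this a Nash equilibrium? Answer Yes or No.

Yes

Total = 100 ≥ 90: provided.
Developer 1 (pledges 70, payoff 80): dropping to 0 → total 30, payoff 0. No gain.
Developer 2 (pledges 30, payoff 120): dropping to 0 → total 70, payoff 0. No gain.
Developer 3 (pledges 0, payoff 150): pledging 60 → total 160, payoff 90. No gain.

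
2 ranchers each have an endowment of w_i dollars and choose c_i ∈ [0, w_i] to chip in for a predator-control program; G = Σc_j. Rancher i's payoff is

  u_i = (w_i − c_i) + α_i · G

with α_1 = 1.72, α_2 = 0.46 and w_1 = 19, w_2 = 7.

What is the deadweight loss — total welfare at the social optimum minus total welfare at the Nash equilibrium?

8.26

∂u_i/∂c_i = α_i − 1, so rancher i contributes w_i if α_i > 1, else 0.
α_i > 1 for i ∈ {1}; NE contributions (19, 0), G = 19.
W^NE = Σw_i − G^NE + (Σα_i)·G^NE = 26 + 1.18·19 = 48.42.
Planner: ∂(Σu_j)/∂c_i = Σα_j − 1 = 1.18 > 0, so everyone contributes w_i; G^SO = 26, W^SO = 26 + 1.18·26 = 56.68.
Deadweight loss = 8.26.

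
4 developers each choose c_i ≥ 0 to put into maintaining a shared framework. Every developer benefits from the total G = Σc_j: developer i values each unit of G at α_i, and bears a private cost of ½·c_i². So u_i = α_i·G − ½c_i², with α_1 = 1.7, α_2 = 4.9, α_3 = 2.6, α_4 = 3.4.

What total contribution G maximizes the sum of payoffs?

Planner FOC: ∂(Σu_j)/∂c_i = (Σα_j) − c_i = 0, so c_i^SO = Σα_j = 12.6 for every i; G^SO = 50.4.

50.4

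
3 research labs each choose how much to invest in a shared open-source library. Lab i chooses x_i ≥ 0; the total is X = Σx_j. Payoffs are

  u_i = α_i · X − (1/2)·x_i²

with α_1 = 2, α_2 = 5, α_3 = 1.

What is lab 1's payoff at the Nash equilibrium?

14

Lab i's FOC: ∂u_i/∂x_i = α_i − x_i = 0, so x_i* = α_i.
NE contributions = (2, 5, 1); X = 8.
u_1 = α_1·X − ½·(x_1)² = 2·8 − ½·2² = 14.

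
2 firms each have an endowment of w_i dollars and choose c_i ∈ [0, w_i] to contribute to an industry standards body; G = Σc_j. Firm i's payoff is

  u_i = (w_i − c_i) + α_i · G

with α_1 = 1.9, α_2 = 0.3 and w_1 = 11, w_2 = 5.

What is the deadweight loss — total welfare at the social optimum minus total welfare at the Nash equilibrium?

6

∂u_i/∂c_i = α_i − 1, so firm i contributes w_i if α_i > 1, else 0.
α_i > 1 for i ∈ {1}; NE contributions (11, 0), G = 11.
W^NE = Σw_i − G^NE + (Σα_i)·G^NE = 16 + 1.2·11 = 29.2.
Planner: ∂(Σu_j)/∂c_i = Σα_j − 1 = 1.2 > 0, so everyone contributes w_i; G^SO = 16, W^SO = 16 + 1.2·16 = 35.2.
Deadweight loss = 6.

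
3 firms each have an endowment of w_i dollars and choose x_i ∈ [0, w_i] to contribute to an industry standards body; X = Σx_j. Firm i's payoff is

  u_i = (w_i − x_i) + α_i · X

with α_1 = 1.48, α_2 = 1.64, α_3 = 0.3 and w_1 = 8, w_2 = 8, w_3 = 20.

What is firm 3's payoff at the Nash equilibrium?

24.8

∂u_i/∂x_i = α_i − 1, so firm i contributes w_i if α_i > 1, else 0.
α_i > 1 for i ∈ {1, 2}; NE contributions (8, 8, 0), X = 16.
u_3 = (20 − 0) + 0.3·16 = 24.8.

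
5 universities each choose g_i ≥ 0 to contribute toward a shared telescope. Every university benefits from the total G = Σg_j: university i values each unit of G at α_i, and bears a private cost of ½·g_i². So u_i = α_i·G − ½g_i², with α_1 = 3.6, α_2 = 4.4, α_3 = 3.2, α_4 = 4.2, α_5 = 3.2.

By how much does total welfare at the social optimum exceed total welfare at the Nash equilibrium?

University i's FOC: ∂u_i/∂g_i = α_i − g_i = 0, so g_i* = α_i.
NE contributions = (3.6, 4.4, 3.2, 4.2, 3.2); G = 18.6.
W^NE = (Σα)·G − ½Σα_i² = 18.6² − ½·70.44 = 310.74.
Planner sets g_i = Σα_j = 18.6 for every i, so G^SO = 5·18.6 = 93.
W^SO = (Σα)·G^SO − ½·5·(Σα)² = (5/2)·18.6² = 864.9.
Deadweight loss = W^SO − W^NE = 554.16.

554.16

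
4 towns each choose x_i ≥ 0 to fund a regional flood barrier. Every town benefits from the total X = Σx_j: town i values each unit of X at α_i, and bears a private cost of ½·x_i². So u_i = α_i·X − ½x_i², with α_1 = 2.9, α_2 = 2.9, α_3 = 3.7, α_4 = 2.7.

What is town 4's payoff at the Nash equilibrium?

29.295

Town i's FOC: ∂u_i/∂x_i = α_i − x_i = 0, so x_i* = α_i.
NE contributions = (2.9, 2.9, 3.7, 2.7); X = 12.2.
u_4 = α_4·X − ½·(x_4)² = 2.7·12.2 − ½·2.7² = 29.295.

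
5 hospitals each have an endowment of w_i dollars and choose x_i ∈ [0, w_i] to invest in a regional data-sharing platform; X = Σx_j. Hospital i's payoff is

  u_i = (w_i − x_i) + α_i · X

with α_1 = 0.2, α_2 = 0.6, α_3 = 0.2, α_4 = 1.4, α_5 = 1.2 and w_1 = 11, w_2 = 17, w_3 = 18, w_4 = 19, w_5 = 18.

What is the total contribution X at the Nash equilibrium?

∂u_i/∂x_i = α_i − 1, so hospital i contributes w_i if α_i > 1, else 0.
α_i > 1 for i ∈ {4, 5}; NE contributions (0, 0, 0, 19, 18), X = 37.

37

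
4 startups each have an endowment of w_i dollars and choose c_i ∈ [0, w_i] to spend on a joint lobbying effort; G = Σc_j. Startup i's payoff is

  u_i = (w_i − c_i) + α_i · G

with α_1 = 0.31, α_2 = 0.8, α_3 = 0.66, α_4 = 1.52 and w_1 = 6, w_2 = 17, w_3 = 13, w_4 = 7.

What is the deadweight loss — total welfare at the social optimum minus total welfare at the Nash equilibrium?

∂u_i/∂c_i = α_i − 1, so startup i contributes w_i if α_i > 1, else 0.
α_i > 1 for i ∈ {4}; NE contributions (0, 0, 0, 7), G = 7.
W^NE = Σw_i − G^NE + (Σα_i)·G^NE = 43 + 2.29·7 = 59.03.
Planner: ∂(Σu_j)/∂c_i = Σα_j − 1 = 2.29 > 0, so everyone contributes w_i; G^SO = 43, W^SO = 43 + 2.29·43 = 141.47.
Deadweight loss = 82.44.

82.44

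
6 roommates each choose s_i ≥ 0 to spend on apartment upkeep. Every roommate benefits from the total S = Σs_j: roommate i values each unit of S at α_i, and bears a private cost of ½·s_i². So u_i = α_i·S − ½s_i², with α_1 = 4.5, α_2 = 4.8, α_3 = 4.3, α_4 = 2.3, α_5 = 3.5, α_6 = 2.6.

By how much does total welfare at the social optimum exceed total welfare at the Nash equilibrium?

Roommate i's FOC: ∂u_i/∂s_i = α_i − s_i = 0, so s_i* = α_i.
NE contributions = (4.5, 4.8, 4.3, 2.3, 3.5, 2.6); S = 22.
W^NE = (Σα)·S − ½Σα_i² = 22² − ½·86.08 = 440.96.
Planner sets s_i = Σα_j = 22 for every i, so S^SO = 6·22 = 132.
W^SO = (Σα)·S^SO − ½·6·(Σα)² = (6/2)·22² = 1452.
Deadweight loss = W^SO − W^NE = 1011.04.

1011.04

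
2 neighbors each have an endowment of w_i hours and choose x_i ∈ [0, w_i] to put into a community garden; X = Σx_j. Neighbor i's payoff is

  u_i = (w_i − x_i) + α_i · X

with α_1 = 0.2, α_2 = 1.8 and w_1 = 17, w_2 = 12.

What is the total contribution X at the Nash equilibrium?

12

∂u_i/∂x_i = α_i − 1, so neighbor i contributes w_i if α_i > 1, else 0.
α_i > 1 for i ∈ {2}; NE contributions (0, 12), X = 12.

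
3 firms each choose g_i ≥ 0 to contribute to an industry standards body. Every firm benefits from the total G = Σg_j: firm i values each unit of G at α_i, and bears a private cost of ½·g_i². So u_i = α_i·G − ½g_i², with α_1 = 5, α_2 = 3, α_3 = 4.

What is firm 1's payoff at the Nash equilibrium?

47.5

Firm i's FOC: ∂u_i/∂g_i = α_i − g_i = 0, so g_i* = α_i.
NE contributions = (5, 3, 4); G = 12.
u_1 = α_1·G − ½·(g_1)² = 5·12 − ½·5² = 47.5.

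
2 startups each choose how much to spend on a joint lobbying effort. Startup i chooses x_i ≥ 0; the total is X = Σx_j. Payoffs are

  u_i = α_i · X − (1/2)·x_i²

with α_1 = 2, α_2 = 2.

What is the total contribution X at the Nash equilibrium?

4

Startup i's FOC: ∂u_i/∂x_i = α_i − x_i = 0, so x_i* = α_i.
NE contributions = (2, 2); X = 4.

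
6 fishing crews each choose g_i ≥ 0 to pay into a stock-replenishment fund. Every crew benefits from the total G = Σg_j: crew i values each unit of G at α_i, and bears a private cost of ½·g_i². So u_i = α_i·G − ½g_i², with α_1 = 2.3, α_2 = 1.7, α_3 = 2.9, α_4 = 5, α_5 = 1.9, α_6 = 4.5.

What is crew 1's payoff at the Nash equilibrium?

39.445

Crew i's FOC: ∂u_i/∂g_i = α_i − g_i = 0, so g_i* = α_i.
NE contributions = (2.3, 1.7, 2.9, 5, 1.9, 4.5); G = 18.3.
u_1 = α_1·G − ½·(g_1)² = 2.3·18.3 − ½·2.3² = 39.445.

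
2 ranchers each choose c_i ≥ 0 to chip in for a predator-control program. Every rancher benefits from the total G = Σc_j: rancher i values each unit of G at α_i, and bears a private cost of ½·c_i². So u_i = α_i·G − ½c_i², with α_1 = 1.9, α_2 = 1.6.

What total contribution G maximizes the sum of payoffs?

Planner FOC: ∂(Σu_j)/∂c_i = (Σα_j) − c_i = 0, so c_i^SO = Σα_j = 3.5 for every i; G^SO = 7.

7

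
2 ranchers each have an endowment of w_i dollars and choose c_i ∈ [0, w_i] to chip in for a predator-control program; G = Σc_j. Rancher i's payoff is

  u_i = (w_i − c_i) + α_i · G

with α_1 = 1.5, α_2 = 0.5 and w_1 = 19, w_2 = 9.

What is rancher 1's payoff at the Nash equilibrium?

∂u_i/∂c_i = α_i − 1, so rancher i contributes w_i if α_i > 1, else 0.
α_i > 1 for i ∈ {1}; NE contributions (19, 0), G = 19.
u_1 = (19 − 19) + 1.5·19 = 28.5.

28.5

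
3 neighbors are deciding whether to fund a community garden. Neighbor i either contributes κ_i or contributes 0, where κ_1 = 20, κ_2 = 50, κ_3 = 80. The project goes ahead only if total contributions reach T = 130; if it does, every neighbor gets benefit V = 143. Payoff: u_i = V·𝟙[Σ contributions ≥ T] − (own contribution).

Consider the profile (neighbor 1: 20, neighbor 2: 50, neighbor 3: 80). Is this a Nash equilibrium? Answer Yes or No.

Total = 150 ≥ 130: provided.
Neighbor 1 (pledges 20, payoff 123): dropping to 0 → total 130, payoff 143. Profitable deviation.

No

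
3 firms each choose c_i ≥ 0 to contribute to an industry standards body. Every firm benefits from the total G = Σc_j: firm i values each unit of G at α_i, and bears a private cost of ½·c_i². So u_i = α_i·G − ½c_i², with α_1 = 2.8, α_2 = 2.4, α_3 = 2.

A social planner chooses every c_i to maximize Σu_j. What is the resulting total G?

Planner FOC: ∂(Σu_j)/∂c_i = (Σα_j) − c_i = 0, so c_i^SO = Σα_j = 7.2 for every i; G^SO = 21.6.

21.6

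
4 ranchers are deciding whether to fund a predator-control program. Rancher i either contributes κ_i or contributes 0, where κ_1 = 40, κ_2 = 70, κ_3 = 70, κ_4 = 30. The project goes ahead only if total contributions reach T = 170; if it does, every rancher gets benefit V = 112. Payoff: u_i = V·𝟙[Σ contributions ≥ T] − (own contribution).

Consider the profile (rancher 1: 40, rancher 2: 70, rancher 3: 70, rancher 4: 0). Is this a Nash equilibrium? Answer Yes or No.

Total = 180 ≥ 170: provided.
Rancher 1 (pledges 40, payoff 72): dropping to 0 → total 140, payoff 0. No gain.
Rancher 2 (pledges 70, payoff 42): dropping to 0 → total 110, payoff 0. No gain.
Rancher 3 (pledges 70, payoff 42): dropping to 0 → total 110, payoff 0. No gain.
Rancher 4 (pledges 0, payoff 112): pledging 30 → total 210, payoff 82. No gain.

Yes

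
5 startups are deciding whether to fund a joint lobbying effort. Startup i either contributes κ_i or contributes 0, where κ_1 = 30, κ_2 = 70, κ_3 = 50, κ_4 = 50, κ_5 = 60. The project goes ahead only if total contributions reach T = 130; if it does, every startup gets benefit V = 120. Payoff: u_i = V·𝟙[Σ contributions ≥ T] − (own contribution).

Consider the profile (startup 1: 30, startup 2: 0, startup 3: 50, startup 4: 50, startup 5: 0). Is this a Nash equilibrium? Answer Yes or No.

Yes

Total = 130 ≥ 130: provided.
Startup 1 (pledges 30, payoff 90): dropping to 0 → total 100, payoff 0. No gain.
Startup 2 (pledges 0, payoff 120): pledging 70 → total 200, payoff 50. No gain.
Startup 3 (pledges 50, payoff 70): dropping to 0 → total 80, payoff 0. No gain.
Startup 4 (pledges 50, payoff 70): dropping to 0 → total 80, payoff 0. No gain.
Startup 5 (pledges 0, payoff 120): pledging 60 → total 190, payoff 60. No gain.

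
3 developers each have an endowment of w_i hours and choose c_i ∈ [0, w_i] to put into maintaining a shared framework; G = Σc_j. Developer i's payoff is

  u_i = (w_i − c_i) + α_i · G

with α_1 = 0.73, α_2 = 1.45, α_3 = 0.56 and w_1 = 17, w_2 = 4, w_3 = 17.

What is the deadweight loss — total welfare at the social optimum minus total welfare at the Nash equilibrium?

59.16

∂u_i/∂c_i = α_i − 1, so developer i contributes w_i if α_i > 1, else 0.
α_i > 1 for i ∈ {2}; NE contributions (0, 4, 0), G = 4.
W^NE = Σw_i − G^NE + (Σα_i)·G^NE = 38 + 1.74·4 = 44.96.
Planner: ∂(Σu_j)/∂c_i = Σα_j − 1 = 1.74 > 0, so everyone contributes w_i; G^SO = 38, W^SO = 38 + 1.74·38 = 104.12.
Deadweight loss = 59.16.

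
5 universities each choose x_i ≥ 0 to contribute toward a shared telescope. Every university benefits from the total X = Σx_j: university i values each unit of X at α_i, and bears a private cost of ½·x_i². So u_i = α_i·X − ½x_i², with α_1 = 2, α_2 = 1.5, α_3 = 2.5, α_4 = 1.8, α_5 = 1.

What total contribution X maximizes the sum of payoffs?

Planner FOC: ∂(Σu_j)/∂x_i = (Σα_j) − x_i = 0, so x_i^SO = Σα_j = 8.8 for every i; X^SO = 44.

44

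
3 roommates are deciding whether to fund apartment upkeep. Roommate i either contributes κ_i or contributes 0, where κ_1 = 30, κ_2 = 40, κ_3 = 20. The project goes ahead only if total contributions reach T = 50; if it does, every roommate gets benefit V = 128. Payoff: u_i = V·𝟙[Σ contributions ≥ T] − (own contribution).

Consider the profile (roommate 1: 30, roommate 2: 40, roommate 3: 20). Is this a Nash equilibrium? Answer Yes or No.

No

Total = 90 ≥ 50: provided.
Roommate 1 (pledges 30, payoff 98): dropping to 0 → total 60, payoff 128. Profitable deviation.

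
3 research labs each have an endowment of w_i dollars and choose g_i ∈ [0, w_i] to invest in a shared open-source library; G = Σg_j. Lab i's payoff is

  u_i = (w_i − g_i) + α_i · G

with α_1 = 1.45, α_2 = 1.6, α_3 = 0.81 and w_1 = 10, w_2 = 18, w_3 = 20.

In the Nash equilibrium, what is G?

∂u_i/∂g_i = α_i − 1, so lab i contributes w_i if α_i > 1, else 0.
α_i > 1 for i ∈ {1, 2}; NE contributions (10, 18, 0), G = 28.

28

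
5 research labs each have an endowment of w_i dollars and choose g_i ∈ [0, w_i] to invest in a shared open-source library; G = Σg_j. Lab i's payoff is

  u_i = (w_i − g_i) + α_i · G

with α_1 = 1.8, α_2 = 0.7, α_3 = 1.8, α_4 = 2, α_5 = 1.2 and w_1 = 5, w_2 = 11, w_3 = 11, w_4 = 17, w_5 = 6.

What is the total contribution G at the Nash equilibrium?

∂u_i/∂g_i = α_i − 1, so lab i contributes w_i if α_i > 1, else 0.
α_i > 1 for i ∈ {1, 3, 4, 5}; NE contributions (5, 0, 11, 17, 6), G = 39.

39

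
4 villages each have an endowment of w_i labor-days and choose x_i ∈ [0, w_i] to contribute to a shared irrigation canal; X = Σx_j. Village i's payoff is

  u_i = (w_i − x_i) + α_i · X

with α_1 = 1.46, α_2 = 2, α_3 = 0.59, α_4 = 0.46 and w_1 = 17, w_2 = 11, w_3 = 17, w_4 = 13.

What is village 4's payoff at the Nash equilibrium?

25.88

∂u_i/∂x_i = α_i − 1, so village i contributes w_i if α_i > 1, else 0.
α_i > 1 for i ∈ {1, 2}; NE contributions (17, 11, 0, 0), X = 28.
u_4 = (13 − 0) + 0.46·28 = 25.88.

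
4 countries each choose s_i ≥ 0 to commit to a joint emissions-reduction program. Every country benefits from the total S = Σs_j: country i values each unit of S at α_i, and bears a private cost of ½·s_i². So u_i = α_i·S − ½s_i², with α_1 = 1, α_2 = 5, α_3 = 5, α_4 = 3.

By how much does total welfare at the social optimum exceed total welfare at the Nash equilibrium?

Country i's FOC: ∂u_i/∂s_i = α_i − s_i = 0, so s_i* = α_i.
NE contributions = (1, 5, 5, 3); S = 14.
W^NE = (Σα)·S − ½Σα_i² = 14² − ½·60 = 166.
Planner sets s_i = Σα_j = 14 for every i, so S^SO = 4·14 = 56.
W^SO = (Σα)·S^SO − ½·4·(Σα)² = (4/2)·14² = 392.
Deadweight loss = W^SO − W^NE = 226.

226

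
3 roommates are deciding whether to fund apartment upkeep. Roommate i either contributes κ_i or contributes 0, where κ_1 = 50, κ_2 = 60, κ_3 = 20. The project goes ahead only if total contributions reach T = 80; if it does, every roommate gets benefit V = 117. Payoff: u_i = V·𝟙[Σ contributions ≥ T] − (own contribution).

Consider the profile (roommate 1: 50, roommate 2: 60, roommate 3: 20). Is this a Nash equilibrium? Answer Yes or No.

Total = 130 ≥ 80: provided.
Roommate 1 (pledges 50, payoff 67): dropping to 0 → total 80, payoff 117. Profitable deviation.

No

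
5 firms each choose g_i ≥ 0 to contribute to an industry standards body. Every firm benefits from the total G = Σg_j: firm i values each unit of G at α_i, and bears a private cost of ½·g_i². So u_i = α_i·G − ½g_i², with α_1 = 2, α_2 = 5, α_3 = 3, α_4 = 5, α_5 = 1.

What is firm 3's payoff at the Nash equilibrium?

Firm i's FOC: ∂u_i/∂g_i = α_i − g_i = 0, so g_i* = α_i.
NE contributions = (2, 5, 3, 5, 1); G = 16.
u_3 = α_3·G − ½·(g_3)² = 3·16 − ½·3² = 43.5.

43.5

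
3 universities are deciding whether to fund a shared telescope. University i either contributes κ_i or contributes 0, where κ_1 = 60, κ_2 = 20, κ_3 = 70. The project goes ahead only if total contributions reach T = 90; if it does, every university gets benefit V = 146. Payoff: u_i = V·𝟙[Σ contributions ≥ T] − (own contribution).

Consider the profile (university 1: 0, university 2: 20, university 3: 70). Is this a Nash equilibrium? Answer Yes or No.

Total = 90 ≥ 90: provided.
University 1 (pledges 0, payoff 146): pledging 60 → total 150, payoff 86. No gain.
University 2 (pledges 20, payoff 126): dropping to 0 → total 70, payoff 0. No gain.
University 3 (pledges 70, payoff 76): dropping to 0 → total 20, payoff 0. No gain.

Yes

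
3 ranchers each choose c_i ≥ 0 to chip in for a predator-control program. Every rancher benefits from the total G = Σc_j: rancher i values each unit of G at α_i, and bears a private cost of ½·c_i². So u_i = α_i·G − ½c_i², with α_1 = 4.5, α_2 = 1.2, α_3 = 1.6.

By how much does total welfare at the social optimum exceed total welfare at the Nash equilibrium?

Rancher i's FOC: ∂u_i/∂c_i = α_i − c_i = 0, so c_i* = α_i.
NE contributions = (4.5, 1.2, 1.6); G = 7.3.
W^NE = (Σα)·G − ½Σα_i² = 7.3² − ½·24.25 = 41.165.
Planner sets c_i = Σα_j = 7.3 for every i, so G^SO = 3·7.3 = 21.9.
W^SO = (Σα)·G^SO − ½·3·(Σα)² = (3/2)·7.3² = 79.935.
Deadweight loss = W^SO − W^NE = 38.77.

38.77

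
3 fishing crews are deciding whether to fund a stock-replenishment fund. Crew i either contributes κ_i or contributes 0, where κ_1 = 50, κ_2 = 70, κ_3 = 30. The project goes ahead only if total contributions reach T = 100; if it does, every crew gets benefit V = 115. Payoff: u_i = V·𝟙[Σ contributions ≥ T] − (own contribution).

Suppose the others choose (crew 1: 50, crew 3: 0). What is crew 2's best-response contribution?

Others' total = 50. Contributing 70 brings total to 120 ≥ 100: gain V − κ_2 = 45.
Best response: 70.

70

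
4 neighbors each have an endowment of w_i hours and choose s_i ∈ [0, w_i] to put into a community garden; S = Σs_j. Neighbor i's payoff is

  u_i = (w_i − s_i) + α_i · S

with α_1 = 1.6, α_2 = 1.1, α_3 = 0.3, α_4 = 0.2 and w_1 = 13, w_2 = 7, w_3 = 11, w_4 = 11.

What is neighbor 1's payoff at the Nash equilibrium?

∂u_i/∂s_i = α_i − 1, so neighbor i contributes w_i if α_i > 1, else 0.
α_i > 1 for i ∈ {1, 2}; NE contributions (13, 7, 0, 0), S = 20.
u_1 = (13 − 13) + 1.6·20 = 32.

32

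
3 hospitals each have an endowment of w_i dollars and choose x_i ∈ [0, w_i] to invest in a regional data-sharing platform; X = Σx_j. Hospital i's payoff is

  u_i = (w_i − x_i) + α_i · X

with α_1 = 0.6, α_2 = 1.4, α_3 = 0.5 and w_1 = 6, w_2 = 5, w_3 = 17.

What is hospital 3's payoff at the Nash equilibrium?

∂u_i/∂x_i = α_i − 1, so hospital i contributes w_i if α_i > 1, else 0.
α_i > 1 for i ∈ {2}; NE contributions (0, 5, 0), X = 5.
u_3 = (17 − 0) + 0.5·5 = 19.5.

19.5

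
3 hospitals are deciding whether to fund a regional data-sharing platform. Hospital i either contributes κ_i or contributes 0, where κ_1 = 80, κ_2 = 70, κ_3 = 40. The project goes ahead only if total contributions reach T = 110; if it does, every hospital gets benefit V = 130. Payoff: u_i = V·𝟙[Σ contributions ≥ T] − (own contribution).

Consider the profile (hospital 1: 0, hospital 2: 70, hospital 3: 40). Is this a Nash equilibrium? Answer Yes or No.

Total = 110 ≥ 110: provided.
Hospital 1 (pledges 0, payoff 130): pledging 80 → total 190, payoff 50. No gain.
Hospital 2 (pledges 70, payoff 60): dropping to 0 → total 40, payoff 0. No gain.
Hospital 3 (pledges 40, payoff 90): dropping to 0 → total 70, payoff 0. No gain.

Yes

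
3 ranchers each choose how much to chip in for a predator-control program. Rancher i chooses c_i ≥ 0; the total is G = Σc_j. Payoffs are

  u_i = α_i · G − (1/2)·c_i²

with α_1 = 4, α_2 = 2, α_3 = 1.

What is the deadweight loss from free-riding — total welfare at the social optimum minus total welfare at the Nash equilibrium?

Rancher i's FOC: ∂u_i/∂c_i = α_i − c_i = 0, so c_i* = α_i.
NE contributions = (4, 2, 1); G = 7.
W^NE = (Σα)·G − ½Σα_i² = 7² − ½·21 = 38.5.
Planner sets c_i = Σα_j = 7 for every i, so G^SO = 3·7 = 21.
W^SO = (Σα)·G^SO − ½·3·(Σα)² = (3/2)·7² = 73.5.
Deadweight loss = W^SO − W^NE = 35.

35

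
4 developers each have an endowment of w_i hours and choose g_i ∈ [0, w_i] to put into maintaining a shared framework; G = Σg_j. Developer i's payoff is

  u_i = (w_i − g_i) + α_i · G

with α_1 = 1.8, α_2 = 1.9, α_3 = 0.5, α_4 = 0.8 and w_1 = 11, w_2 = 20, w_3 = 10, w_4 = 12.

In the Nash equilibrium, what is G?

31

∂u_i/∂g_i = α_i − 1, so developer i contributes w_i if α_i > 1, else 0.
α_i > 1 for i ∈ {1, 2}; NE contributions (11, 20, 0, 0), G = 31.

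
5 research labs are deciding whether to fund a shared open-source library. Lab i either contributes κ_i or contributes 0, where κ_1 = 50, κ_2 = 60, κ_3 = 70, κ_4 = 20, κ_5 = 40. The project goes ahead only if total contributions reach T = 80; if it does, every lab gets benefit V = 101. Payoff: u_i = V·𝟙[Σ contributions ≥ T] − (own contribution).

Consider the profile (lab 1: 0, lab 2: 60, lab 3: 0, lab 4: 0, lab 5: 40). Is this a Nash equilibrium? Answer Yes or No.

Total = 100 ≥ 80: provided.
Lab 1 (pledges 0, payoff 101): pledging 50 → total 150, payoff 51. No gain.
Lab 2 (pledges 60, payoff 41): dropping to 0 → total 40, payoff 0. No gain.
Lab 3 (pledges 0, payoff 101): pledging 70 → total 170, payoff 31. No gain.
Lab 4 (pledges 0, payoff 101): pledging 20 → total 120, payoff 81. No gain.
Lab 5 (pledges 40, payoff 61): dropping to 0 → total 60, payoff 0. No gain.

Yes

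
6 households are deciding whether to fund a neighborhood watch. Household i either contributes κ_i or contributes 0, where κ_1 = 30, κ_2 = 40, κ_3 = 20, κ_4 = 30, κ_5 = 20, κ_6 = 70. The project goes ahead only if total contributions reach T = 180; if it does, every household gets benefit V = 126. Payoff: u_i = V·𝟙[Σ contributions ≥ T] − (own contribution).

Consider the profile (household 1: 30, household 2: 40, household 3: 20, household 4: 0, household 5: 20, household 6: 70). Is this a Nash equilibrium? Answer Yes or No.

Total = 180 ≥ 180: provided.
Household 1 (pledges 30, payoff 96): dropping to 0 → total 150, payoff 0. No gain.
Household 2 (pledges 40, payoff 86): dropping to 0 → total 140, payoff 0. No gain.
Household 3 (pledges 20, payoff 106): dropping to 0 → total 160, payoff 0. No gain.
Household 4 (pledges 0, payoff 126): pledging 30 → total 210, payoff 96. No gain.
Household 5 (pledges 20, payoff 106): dropping to 0 → total 160, payoff 0. No gain.
Household 6 (pledges 70, payoff 56): dropping to 0 → total 110, payoff 0. No gain.

Yes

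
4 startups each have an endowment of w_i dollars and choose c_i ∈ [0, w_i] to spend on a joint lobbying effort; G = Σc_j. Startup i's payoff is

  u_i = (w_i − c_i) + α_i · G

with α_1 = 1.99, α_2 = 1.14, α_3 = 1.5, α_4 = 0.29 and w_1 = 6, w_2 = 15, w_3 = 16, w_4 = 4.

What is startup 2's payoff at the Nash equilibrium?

∂u_i/∂c_i = α_i − 1, so startup i contributes w_i if α_i > 1, else 0.
α_i > 1 for i ∈ {1, 2, 3}; NE contributions (6, 15, 16, 0), G = 37.
u_2 = (15 − 15) + 1.14·37 = 42.18.

42.18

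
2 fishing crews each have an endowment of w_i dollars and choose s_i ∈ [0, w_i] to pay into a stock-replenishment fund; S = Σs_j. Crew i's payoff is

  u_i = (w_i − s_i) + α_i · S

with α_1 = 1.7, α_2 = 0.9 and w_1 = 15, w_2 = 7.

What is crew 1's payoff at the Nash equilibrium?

25.5

∂u_i/∂s_i = α_i − 1, so crew i contributes w_i if α_i > 1, else 0.
α_i > 1 for i ∈ {1}; NE contributions (15, 0), S = 15.
u_1 = (15 − 15) + 1.7·15 = 25.5.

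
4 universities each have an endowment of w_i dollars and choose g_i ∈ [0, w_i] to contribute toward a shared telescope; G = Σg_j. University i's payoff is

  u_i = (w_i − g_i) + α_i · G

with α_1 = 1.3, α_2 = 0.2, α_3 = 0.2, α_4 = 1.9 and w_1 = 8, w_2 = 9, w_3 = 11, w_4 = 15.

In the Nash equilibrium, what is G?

∂u_i/∂g_i = α_i − 1, so university i contributes w_i if α_i > 1, else 0.
α_i > 1 for i ∈ {1, 4}; NE contributions (8, 0, 0, 15), G = 23.

23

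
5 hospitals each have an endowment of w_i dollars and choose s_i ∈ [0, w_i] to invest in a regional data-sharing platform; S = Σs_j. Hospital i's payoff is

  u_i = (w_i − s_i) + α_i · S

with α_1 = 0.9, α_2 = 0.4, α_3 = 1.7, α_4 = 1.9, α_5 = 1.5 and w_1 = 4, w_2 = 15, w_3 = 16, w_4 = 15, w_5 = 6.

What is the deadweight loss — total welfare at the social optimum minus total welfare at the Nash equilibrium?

102.6

∂u_i/∂s_i = α_i − 1, so hospital i contributes w_i if α_i > 1, else 0.
α_i > 1 for i ∈ {3, 4, 5}; NE contributions (0, 0, 16, 15, 6), S = 37.
W^NE = Σw_i − S^NE + (Σα_i)·S^NE = 56 + 5.4·37 = 255.8.
Planner: ∂(Σu_j)/∂s_i = Σα_j − 1 = 5.4 > 0, so everyone contributes w_i; S^SO = 56, W^SO = 56 + 5.4·56 = 358.4.
Deadweight loss = 102.6.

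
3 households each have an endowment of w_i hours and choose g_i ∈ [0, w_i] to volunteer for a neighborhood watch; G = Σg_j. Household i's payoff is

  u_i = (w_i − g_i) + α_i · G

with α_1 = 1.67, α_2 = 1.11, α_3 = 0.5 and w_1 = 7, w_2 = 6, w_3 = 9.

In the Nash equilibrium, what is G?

∂u_i/∂g_i = α_i − 1, so household i contributes w_i if α_i > 1, else 0.
α_i > 1 for i ∈ {1, 2}; NE contributions (7, 6, 0), G = 13.

13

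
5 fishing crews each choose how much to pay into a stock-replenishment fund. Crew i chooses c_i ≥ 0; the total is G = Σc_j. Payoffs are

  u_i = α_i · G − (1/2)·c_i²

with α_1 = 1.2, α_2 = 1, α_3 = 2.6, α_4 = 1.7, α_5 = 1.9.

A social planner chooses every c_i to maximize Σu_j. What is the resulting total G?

42

Planner FOC: ∂(Σu_j)/∂c_i = (Σα_j) − c_i = 0, so c_i^SO = Σα_j = 8.4 for every i; G^SO = 42.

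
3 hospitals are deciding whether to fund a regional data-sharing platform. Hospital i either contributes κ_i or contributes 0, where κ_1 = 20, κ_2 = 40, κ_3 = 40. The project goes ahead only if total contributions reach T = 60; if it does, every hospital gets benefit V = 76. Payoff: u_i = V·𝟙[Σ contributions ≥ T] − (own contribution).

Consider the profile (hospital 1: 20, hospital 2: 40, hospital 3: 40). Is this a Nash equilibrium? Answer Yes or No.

Total = 100 ≥ 60: provided.
Hospital 1 (pledges 20, payoff 56): dropping to 0 → total 80, payoff 76. Profitable deviation.

No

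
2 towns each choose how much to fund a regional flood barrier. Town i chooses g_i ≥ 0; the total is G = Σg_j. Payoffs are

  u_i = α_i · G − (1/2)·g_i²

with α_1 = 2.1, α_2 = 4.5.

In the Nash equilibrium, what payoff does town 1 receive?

11.655

Town i's FOC: ∂u_i/∂g_i = α_i − g_i = 0, so g_i* = α_i.
NE contributions = (2.1, 4.5); G = 6.6.
u_1 = α_1·G − ½·(g_1)² = 2.1·6.6 − ½·2.1² = 11.655.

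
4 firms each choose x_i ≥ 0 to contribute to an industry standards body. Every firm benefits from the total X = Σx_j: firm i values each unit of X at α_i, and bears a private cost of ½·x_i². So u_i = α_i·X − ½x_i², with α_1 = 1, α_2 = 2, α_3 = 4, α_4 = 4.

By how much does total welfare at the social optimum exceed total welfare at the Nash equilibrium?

139.5

Firm i's FOC: ∂u_i/∂x_i = α_i − x_i = 0, so x_i* = α_i.
NE contributions = (1, 2, 4, 4); X = 11.
W^NE = (Σα)·X − ½Σα_i² = 11² − ½·37 = 102.5.
Planner sets x_i = Σα_j = 11 for every i, so X^SO = 4·11 = 44.
W^SO = (Σα)·X^SO − ½·4·(Σα)² = (4/2)·11² = 242.
Deadweight loss = W^SO − W^NE = 139.5.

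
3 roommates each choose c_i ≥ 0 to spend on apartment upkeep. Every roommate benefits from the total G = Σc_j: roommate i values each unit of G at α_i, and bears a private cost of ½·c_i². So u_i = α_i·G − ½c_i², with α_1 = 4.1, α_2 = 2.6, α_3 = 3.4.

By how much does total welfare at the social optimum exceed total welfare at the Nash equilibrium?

68.57

Roommate i's FOC: ∂u_i/∂c_i = α_i − c_i = 0, so c_i* = α_i.
NE contributions = (4.1, 2.6, 3.4); G = 10.1.
W^NE = (Σα)·G − ½Σα_i² = 10.1² − ½·35.13 = 84.445.
Planner sets c_i = Σα_j = 10.1 for every i, so G^SO = 3·10.1 = 30.3.
W^SO = (Σα)·G^SO − ½·3·(Σα)² = (3/2)·10.1² = 153.015.
Deadweight loss = W^SO − W^NE = 68.57.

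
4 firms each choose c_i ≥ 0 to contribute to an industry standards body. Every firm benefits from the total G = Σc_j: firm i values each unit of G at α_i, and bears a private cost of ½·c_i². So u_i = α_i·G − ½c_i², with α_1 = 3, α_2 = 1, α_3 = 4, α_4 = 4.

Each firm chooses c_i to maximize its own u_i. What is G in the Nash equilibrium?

12

Firm i's FOC: ∂u_i/∂c_i = α_i − c_i = 0, so c_i* = α_i.
NE contributions = (3, 1, 4, 4); G = 12.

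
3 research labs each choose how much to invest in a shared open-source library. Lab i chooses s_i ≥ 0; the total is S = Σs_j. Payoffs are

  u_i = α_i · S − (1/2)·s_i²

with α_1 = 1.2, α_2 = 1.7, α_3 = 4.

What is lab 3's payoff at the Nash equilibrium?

Lab i's FOC: ∂u_i/∂s_i = α_i − s_i = 0, so s_i* = α_i.
NE contributions = (1.2, 1.7, 4); S = 6.9.
u_3 = α_3·S − ½·(s_3)² = 4·6.9 − ½·4² = 19.6.

19.6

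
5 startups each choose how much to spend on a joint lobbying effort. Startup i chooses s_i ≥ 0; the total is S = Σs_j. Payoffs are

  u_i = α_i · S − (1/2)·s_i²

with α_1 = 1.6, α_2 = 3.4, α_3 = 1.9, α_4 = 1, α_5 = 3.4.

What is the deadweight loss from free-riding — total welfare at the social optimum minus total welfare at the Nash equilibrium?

206.68

Startup i's FOC: ∂u_i/∂s_i = α_i − s_i = 0, so s_i* = α_i.
NE contributions = (1.6, 3.4, 1.9, 1, 3.4); S = 11.3.
W^NE = (Σα)·S − ½Σα_i² = 11.3² − ½·30.29 = 112.545.
Planner sets s_i = Σα_j = 11.3 for every i, so S^SO = 5·11.3 = 56.5.
W^SO = (Σα)·S^SO − ½·5·(Σα)² = (5/2)·11.3² = 319.225.
Deadweight loss = W^SO − W^NE = 206.68.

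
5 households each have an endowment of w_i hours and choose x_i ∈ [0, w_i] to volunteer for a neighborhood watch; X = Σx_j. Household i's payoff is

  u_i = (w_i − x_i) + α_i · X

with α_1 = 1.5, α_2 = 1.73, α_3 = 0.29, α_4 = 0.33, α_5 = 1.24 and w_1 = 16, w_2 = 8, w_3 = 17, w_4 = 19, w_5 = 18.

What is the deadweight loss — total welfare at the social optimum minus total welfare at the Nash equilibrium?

∂u_i/∂x_i = α_i − 1, so household i contributes w_i if α_i > 1, else 0.
α_i > 1 for i ∈ {1, 2, 5}; NE contributions (16, 8, 0, 0, 18), X = 42.
W^NE = Σw_i − X^NE + (Σα_i)·X^NE = 78 + 4.09·42 = 249.78.
Planner: ∂(Σu_j)/∂x_i = Σα_j − 1 = 4.09 > 0, so everyone contributes w_i; X^SO = 78, W^SO = 78 + 4.09·78 = 397.02.
Deadweight loss = 147.24.

147.24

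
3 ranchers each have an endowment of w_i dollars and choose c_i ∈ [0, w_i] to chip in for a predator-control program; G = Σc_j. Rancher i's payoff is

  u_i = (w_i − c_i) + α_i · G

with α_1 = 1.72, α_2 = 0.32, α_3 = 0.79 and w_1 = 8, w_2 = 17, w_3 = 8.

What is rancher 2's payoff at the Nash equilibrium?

19.56

∂u_i/∂c_i = α_i − 1, so rancher i contributes w_i if α_i > 1, else 0.
α_i > 1 for i ∈ {1}; NE contributions (8, 0, 0), G = 8.
u_2 = (17 − 0) + 0.32·8 = 19.56.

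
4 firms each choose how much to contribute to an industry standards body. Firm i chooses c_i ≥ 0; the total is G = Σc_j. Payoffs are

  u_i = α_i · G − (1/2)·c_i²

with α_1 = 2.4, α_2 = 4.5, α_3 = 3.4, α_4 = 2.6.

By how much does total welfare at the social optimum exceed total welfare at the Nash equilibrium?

188.575

Firm i's FOC: ∂u_i/∂c_i = α_i − c_i = 0, so c_i* = α_i.
NE contributions = (2.4, 4.5, 3.4, 2.6); G = 12.9.
W^NE = (Σα)·G − ½Σα_i² = 12.9² − ½·44.33 = 144.245.
Planner sets c_i = Σα_j = 12.9 for every i, so G^SO = 4·12.9 = 51.6.
W^SO = (Σα)·G^SO − ½·4·(Σα)² = (4/2)·12.9² = 332.82.
Deadweight loss = W^SO − W^NE = 188.575.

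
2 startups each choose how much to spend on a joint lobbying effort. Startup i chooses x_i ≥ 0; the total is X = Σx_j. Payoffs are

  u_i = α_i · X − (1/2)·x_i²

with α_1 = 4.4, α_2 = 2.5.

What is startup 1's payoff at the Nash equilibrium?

20.68

Startup i's FOC: ∂u_i/∂x_i = α_i − x_i = 0, so x_i* = α_i.
NE contributions = (4.4, 2.5); X = 6.9.
u_1 = α_1·X − ½·(x_1)² = 4.4·6.9 − ½·4.4² = 20.68.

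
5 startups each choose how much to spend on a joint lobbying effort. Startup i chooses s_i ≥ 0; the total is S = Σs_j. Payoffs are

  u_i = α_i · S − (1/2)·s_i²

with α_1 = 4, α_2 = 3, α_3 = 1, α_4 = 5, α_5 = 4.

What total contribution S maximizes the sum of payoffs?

85

Planner FOC: ∂(Σu_j)/∂s_i = (Σα_j) − s_i = 0, so s_i^SO = Σα_j = 17 for every i; S^SO = 85.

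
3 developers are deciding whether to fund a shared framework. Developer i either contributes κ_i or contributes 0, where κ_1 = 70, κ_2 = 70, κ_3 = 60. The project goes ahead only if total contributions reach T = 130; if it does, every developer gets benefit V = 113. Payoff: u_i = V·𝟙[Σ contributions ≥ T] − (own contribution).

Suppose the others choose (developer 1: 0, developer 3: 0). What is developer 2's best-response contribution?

Others' total = 0. Even contributing 70 gives 70 < 130: no benefit either way.
Best response: 0.

0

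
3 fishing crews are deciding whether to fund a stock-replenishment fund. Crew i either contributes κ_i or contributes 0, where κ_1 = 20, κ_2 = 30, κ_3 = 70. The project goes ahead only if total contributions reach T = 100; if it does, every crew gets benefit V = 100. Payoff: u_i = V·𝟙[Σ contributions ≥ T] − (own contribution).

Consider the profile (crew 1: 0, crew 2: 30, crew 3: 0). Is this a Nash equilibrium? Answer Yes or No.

No

Total = 30 < 100: not provided.
Crew 1 (pledges 0, payoff 0): pledging 20 → total 50, payoff -20. No gain.
Crew 2 (pledges 30, payoff -30): dropping to 0 → total 0, payoff 0. Profitable deviation.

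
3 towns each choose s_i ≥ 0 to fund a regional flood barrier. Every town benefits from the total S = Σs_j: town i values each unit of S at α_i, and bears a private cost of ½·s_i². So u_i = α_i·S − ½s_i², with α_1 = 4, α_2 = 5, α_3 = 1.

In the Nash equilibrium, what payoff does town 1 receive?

32

Town i's FOC: ∂u_i/∂s_i = α_i − s_i = 0, so s_i* = α_i.
NE contributions = (4, 5, 1); S = 10.
u_1 = α_1·S − ½·(s_1)² = 4·10 − ½·4² = 32.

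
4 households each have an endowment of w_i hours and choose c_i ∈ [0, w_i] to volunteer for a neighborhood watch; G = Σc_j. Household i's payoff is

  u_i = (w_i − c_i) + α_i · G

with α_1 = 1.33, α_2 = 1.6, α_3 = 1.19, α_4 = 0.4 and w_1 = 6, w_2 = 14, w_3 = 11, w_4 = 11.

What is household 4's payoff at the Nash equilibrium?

∂u_i/∂c_i = α_i − 1, so household i contributes w_i if α_i > 1, else 0.
α_i > 1 for i ∈ {1, 2, 3}; NE contributions (6, 14, 11, 0), G = 31.
u_4 = (11 − 0) + 0.4·31 = 23.4.

23.4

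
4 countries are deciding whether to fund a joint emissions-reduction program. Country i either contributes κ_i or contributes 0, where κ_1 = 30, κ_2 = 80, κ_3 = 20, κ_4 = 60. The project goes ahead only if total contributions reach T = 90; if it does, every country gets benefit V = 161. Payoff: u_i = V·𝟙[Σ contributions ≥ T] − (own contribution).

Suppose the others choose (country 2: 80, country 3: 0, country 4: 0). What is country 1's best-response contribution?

30

Others' total = 80. Contributing 30 brings total to 110 ≥ 90: gain V − κ_1 = 131.
Best response: 30.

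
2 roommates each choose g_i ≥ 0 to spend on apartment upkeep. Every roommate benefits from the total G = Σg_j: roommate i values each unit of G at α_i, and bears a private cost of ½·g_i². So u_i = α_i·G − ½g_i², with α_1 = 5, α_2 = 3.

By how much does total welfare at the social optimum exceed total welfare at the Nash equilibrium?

Roommate i's FOC: ∂u_i/∂g_i = α_i − g_i = 0, so g_i* = α_i.
NE contributions = (5, 3); G = 8.
W^NE = (Σα)·G − ½Σα_i² = 8² − ½·34 = 47.
Planner sets g_i = Σα_j = 8 for every i, so G^SO = 2·8 = 16.
W^SO = (Σα)·G^SO − ½·2·(Σα)² = (2/2)·8² = 64.
Deadweight loss = W^SO − W^NE = 17.

17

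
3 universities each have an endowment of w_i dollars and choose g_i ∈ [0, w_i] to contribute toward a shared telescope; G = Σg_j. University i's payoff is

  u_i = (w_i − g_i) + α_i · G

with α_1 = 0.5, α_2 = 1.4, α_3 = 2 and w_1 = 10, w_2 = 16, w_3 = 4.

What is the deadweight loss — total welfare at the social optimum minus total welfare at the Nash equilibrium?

∂u_i/∂g_i = α_i − 1, so university i contributes w_i if α_i > 1, else 0.
α_i > 1 for i ∈ {2, 3}; NE contributions (0, 16, 4), G = 20.
W^NE = Σw_i − G^NE + (Σα_i)·G^NE = 30 + 2.9·20 = 88.
Planner: ∂(Σu_j)/∂g_i = Σα_j − 1 = 2.9 > 0, so everyone contributes w_i; G^SO = 30, W^SO = 30 + 2.9·30 = 117.
Deadweight loss = 29.

29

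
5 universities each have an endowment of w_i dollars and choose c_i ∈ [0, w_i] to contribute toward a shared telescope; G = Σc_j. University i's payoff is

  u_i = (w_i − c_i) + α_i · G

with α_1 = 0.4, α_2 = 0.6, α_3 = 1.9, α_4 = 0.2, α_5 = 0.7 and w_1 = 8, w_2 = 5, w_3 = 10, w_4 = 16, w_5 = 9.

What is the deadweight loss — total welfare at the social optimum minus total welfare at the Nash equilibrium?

106.4

∂u_i/∂c_i = α_i − 1, so university i contributes w_i if α_i > 1, else 0.
α_i > 1 for i ∈ {3}; NE contributions (0, 0, 10, 0, 0), G = 10.
W^NE = Σw_i − G^NE + (Σα_i)·G^NE = 48 + 2.8·10 = 76.
Planner: ∂(Σu_j)/∂c_i = Σα_j − 1 = 2.8 > 0, so everyone contributes w_i; G^SO = 48, W^SO = 48 + 2.8·48 = 182.4.
Deadweight loss = 106.4.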